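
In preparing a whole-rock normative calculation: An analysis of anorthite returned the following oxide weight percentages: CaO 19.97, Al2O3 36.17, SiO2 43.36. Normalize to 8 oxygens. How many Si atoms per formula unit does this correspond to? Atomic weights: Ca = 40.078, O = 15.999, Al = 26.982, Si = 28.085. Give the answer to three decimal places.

19.97 wt% CaO ÷ 56.077 g/mol = 0.35612 mol, giving 0.35612 Ca and 0.35612 O.
36.17 wt% Al2O3 ÷ 101.961 g/mol = 0.35474 mol, giving 0.70948 Al and 1.06422 O.
43.36 wt% SiO2 ÷ 60.083 g/mol = 0.72167 mol, giving 0.72167 Si and 1.44334 O.
Oxygen sums to 2.86368; scaling by 8/2.86368 = 2.79361 puts the formula on 8 O.
Si: 0.72167 × 2.79361 = 2.016 atoms per formula unit.

2.016 Si apfu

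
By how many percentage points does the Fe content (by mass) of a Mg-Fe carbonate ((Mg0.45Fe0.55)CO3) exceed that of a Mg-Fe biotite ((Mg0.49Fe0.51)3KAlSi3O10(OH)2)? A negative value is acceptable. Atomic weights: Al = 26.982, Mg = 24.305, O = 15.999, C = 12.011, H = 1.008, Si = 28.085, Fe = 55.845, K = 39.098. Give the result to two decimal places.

First mineral: 30.715 g Fe in 101.660 g formula = 30.21 wt% Fe.
Second mineral: 85.443 g Fe in 465.510 g formula = 18.35 wt% Fe.
30.21% − 18.35% gives a difference of 11.86 percentage points.

11.86 percentage points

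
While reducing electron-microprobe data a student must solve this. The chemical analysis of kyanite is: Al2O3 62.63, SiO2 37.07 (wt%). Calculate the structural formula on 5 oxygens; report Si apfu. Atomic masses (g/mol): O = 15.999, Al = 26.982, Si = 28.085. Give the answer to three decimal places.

1.003 Si apfu

Al2O3 (M=101.961): mol = 0.61425; Al = 1.22850, O = 1.84275.
SiO2 (M=60.083): mol = 0.61698; Si = 0.61698, O = 1.23396.
ΣO = 3.07671; factor = 5/ΣO = 1.62511.
Si apfu = 0.61698 × 1.62511 = 1.003.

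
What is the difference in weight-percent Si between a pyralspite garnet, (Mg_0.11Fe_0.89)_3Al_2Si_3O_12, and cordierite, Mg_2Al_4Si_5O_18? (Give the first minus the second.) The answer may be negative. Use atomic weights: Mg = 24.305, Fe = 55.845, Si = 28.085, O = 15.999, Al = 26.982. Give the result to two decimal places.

Si in (Mg_0.11Fe_0.89)_3Al_2Si_3O_12: molar mass 487.334 g/mol; 3×28.085 = 84.255 g → 17.29 wt%.
Si in Mg_2Al_4Si_5O_18: molar mass 584.945 g/mol; 5×28.085 = 140.425 g → 24.01 wt%.
Difference = 17.29 − 24.01 = -6.72 percentage points.

-6.72 percentage points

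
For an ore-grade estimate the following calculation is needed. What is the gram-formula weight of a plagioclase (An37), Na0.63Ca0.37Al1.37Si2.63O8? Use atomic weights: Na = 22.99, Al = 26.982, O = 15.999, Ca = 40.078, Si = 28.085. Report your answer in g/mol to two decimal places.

268.13 g/mol

The formula mass is the sum 0.63×22.99 + 0.37×40.078 + 1.37×26.982 + 2.63×28.085 + 8×15.999.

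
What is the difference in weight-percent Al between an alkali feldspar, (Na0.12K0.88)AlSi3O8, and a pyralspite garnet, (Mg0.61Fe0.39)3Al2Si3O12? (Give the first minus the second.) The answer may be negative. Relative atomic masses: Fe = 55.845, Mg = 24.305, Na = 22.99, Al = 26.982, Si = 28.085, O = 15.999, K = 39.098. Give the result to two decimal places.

-2.50 percentage points

First mineral: 26.982 g Al in 276.394 g formula = 9.76 wt% Al.
Second mineral: 53.964 g Al in 440.024 g formula = 12.26 wt% Al.
9.76% − 12.26% gives a difference of -2.50 percentage points.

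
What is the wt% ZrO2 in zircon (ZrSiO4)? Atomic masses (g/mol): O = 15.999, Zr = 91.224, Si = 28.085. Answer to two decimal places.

67.22 wt%

M(ZrSiO4) = 183.305 g/mol; M(ZrO2) = 123.222 g/mol.
Moles ZrO2 per formula unit = 1 Zr ÷ 1 = 1.0000.
ZrO2 fraction = (1.0000 × 123.222) / 183.305 = 123.222/183.305 = 0.6722.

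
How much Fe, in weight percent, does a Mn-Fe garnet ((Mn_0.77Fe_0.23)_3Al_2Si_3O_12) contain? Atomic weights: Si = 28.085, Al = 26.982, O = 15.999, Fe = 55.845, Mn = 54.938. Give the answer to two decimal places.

Molar mass of (Mn_0.77Fe_0.23)_3Al_2Si_3O_12: 2.31×54.938 + 0.69×55.845 + 2×26.982 + 3×28.085 + 12×15.999 = 495.647 g/mol.
Mass of Fe per formula unit: 0.69 × 55.845 = 38.533 g.
Weight fraction Fe = 38.533 / 495.647 = 0.0777.

7.77 weight percent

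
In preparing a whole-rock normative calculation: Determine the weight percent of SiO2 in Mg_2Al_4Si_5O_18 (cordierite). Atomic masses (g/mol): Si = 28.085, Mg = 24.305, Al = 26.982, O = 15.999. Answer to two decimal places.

51.36 wt%

Formula mass = 584.945 g/mol.
5 Si → 5.0000 mol SiO2 per formula unit; M(SiO2) = 60.083, so SiO2 mass = 300.415 g.
300.415/584.945 × 100 = 51.36 wt%.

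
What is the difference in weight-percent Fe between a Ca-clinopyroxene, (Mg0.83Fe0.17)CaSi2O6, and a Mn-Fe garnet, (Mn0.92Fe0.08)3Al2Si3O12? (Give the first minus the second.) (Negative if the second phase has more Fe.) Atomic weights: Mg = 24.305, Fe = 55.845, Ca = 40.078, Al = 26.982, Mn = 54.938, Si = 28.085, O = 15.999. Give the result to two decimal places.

1.57 percentage points

Fe in (Mg0.83Fe0.17)CaSi2O6: molar mass 221.909 g/mol; 0.17×55.845 = 9.494 g → 4.28 wt%.
Fe in (Mn0.92Fe0.08)3Al2Si3O12: molar mass 495.239 g/mol; 0.24×55.845 = 13.403 g → 2.71 wt%.
Difference = 4.28 − 2.71 = 1.57 percentage points.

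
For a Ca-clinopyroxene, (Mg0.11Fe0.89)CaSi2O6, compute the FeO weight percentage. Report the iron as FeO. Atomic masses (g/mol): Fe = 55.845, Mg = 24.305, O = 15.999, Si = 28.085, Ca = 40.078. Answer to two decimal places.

26.14 wt%

Formula mass = 244.618 g/mol.
0.89 Fe → 0.8900 mol FeO per formula unit; M(FeO) = 71.844, so FeO mass = 63.941 g.
63.941/244.618 × 100 = 26.14 wt%.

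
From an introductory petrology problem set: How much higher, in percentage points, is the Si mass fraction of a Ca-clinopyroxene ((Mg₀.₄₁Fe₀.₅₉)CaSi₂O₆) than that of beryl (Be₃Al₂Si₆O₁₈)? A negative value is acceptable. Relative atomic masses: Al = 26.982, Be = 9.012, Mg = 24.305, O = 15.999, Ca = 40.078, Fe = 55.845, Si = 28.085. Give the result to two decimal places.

-7.46 percentage points

Si in (Mg₀.₄₁Fe₀.₅₉)CaSi₂O₆: molar mass 235.156 g/mol; 2×28.085 = 56.170 g → 23.89 wt%.
Si in Be₃Al₂Si₆O₁₈: molar mass 537.492 g/mol; 6×28.085 = 168.510 g → 31.35 wt%.
Difference = 23.89 − 31.35 = -7.46 percentage points.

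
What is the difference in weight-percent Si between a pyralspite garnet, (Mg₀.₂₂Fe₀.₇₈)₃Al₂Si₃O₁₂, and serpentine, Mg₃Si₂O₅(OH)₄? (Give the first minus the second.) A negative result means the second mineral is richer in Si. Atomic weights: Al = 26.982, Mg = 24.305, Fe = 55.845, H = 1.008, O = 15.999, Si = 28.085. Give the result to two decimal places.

-2.60 percentage points

M((Mg₀.₂₂Fe₀.₇₈)₃Al₂Si₃O₁₂) = 476.926 g/mol, so wt% Si = 84.255/476.926 × 100 = 17.67%.
M(Mg₃Si₂O₅(OH)₄) = 277.108 g/mol, so wt% Si = 56.170/277.108 × 100 = 20.27%.
17.67 − 20.27 = -2.60 pp.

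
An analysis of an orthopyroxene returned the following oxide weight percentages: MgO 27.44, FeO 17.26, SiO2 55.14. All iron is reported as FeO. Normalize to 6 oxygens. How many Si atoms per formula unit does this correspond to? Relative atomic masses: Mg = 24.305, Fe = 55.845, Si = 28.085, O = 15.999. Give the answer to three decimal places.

27.44 wt% MgO ÷ 40.304 g/mol = 0.68083 mol, giving 0.68083 Mg and 0.68083 O.
17.26 wt% FeO ÷ 71.844 g/mol = 0.24024 mol, giving 0.24024 Fe and 0.24024 O.
55.14 wt% SiO2 ÷ 60.083 g/mol = 0.91773 mol, giving 0.91773 Si and 1.83546 O.
Oxygen sums to 2.75653; scaling by 6/2.75653 = 2.17665 puts the formula on 6 O.
Si: 0.91773 × 2.17665 = 1.998 atoms per formula unit.

1.998 Si apfu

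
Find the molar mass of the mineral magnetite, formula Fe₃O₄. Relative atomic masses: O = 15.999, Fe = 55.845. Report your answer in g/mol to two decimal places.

231.53 g/mol

M = 3·55.845 + 4·15.999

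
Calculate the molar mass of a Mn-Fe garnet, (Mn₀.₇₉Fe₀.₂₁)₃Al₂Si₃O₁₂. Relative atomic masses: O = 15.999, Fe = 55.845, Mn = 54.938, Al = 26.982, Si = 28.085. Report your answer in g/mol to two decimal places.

495.59 g/mol

The formula mass is the sum 2.37×54.938 + 0.63×55.845 + 2×26.982 + 3×28.085 + 12×15.999.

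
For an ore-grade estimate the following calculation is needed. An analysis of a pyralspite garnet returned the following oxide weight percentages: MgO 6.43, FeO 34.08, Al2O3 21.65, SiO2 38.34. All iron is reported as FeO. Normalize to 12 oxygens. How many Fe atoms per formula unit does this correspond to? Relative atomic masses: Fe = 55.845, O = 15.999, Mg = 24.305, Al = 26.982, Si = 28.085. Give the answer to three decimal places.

2.235 Fe apfu

MgO: 6.43/40.304 = 0.15954 mol → 0.15954 mol Mg, 0.15954 mol O.
FeO: 34.08/71.844 = 0.47436 mol → 0.47436 mol Fe, 0.47436 mol O.
Al2O3: 21.65/101.961 = 0.21234 mol → 0.42468 mol Al, 0.63702 mol O.
SiO2: 38.34/60.083 = 0.63812 mol → 0.63812 mol Si, 1.27624 mol O.
Total oxygen = 2.54716 mol. Normalization factor = 12/2.54716 = 4.71113.
Fe per 12 O = 0.47436 × 4.71113 = 2.235.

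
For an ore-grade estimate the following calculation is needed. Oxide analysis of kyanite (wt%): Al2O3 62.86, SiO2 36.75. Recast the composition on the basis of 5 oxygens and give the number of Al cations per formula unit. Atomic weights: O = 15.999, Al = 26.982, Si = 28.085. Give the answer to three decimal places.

2.006 Al apfu

Al2O3: 62.86/101.961 = 0.61651 mol → 1.23302 mol Al, 1.84953 mol O.
SiO2: 36.75/60.083 = 0.61165 mol → 0.61165 mol Si, 1.22330 mol O.
Total oxygen = 3.07283 mol. Normalization factor = 5/3.07283 = 1.62716.
Al per 5 O = 1.23302 × 1.62716 = 2.006.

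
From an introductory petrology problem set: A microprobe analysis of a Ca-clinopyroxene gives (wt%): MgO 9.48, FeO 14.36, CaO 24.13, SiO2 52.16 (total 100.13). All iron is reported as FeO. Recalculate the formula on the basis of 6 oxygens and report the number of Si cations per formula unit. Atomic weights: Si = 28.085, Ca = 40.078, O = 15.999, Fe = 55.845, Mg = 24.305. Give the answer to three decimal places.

2.002 Si apfu

MgO (M=40.304): mol = 0.23521; Mg = 0.23521, O = 0.23521.
FeO (M=71.844): mol = 0.19988; Fe = 0.19988, O = 0.19988.
CaO (M=56.077): mol = 0.43030; Ca = 0.43030, O = 0.43030.
SiO2 (M=60.083): mol = 0.86813; Si = 0.86813, O = 1.73626.
ΣO = 2.60165; factor = 6/ΣO = 2.30623.
Si apfu = 0.86813 × 2.30623 = 2.002.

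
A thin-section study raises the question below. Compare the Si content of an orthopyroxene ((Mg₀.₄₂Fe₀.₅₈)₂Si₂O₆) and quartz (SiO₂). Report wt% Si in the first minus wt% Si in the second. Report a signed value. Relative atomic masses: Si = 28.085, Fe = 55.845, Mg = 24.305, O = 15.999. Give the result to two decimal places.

-23.08 percentage points

M((Mg₀.₄₂Fe₀.₅₈)₂Si₂O₆) = 237.360 g/mol, so wt% Si = 56.170/237.360 × 100 = 23.66%.
M(SiO₂) = 60.083 g/mol, so wt% Si = 28.085/60.083 × 100 = 46.74%.
23.66 − 46.74 = -23.08 pp.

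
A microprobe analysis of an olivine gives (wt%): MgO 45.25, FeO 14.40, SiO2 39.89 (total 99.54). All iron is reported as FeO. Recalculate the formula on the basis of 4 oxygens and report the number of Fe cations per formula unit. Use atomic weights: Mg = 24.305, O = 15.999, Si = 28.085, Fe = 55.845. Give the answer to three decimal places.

45.25 wt% MgO ÷ 40.304 g/mol = 1.12272 mol, giving 1.12272 Mg and 1.12272 O.
14.40 wt% FeO ÷ 71.844 g/mol = 0.20043 mol, giving 0.20043 Fe and 0.20043 O.
39.89 wt% SiO2 ÷ 60.083 g/mol = 0.66391 mol, giving 0.66391 Si and 1.32782 O.
Oxygen sums to 2.65097; scaling by 4/2.65097 = 1.50888 puts the formula on 4 O.
Fe: 0.20043 × 1.50888 = 0.302 atoms per formula unit.

0.302 Fe apfu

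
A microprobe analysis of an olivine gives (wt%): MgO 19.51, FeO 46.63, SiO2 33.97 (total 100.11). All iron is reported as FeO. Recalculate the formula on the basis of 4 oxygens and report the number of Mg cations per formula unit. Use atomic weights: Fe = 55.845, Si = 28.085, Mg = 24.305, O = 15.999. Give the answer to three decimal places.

0.855 Mg apfu

MgO (M=40.304): mol = 0.48407; Mg = 0.48407, O = 0.48407.
FeO (M=71.844): mol = 0.64905; Fe = 0.64905, O = 0.64905.
SiO2 (M=60.083): mol = 0.56538; Si = 0.56538, O = 1.13076.
ΣO = 2.26388; factor = 4/ΣO = 1.76688.
Mg apfu = 0.48407 × 1.76688 = 0.855.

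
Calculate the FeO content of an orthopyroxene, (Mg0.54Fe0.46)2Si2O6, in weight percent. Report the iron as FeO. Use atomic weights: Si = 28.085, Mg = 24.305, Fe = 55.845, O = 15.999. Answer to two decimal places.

28.76 wt%

Formula mass = 229.791 g/mol.
0.92 Fe → 0.9200 mol FeO per formula unit; M(FeO) = 71.844, so FeO mass = 66.096 g.
66.096/229.791 × 100 = 28.76 wt%.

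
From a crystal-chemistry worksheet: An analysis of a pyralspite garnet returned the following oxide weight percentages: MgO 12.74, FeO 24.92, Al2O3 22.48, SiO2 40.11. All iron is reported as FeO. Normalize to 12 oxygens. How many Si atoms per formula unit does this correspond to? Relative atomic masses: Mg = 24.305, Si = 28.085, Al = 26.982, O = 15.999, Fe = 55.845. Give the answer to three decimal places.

3.012 Si apfu

12.74 wt% MgO ÷ 40.304 g/mol = 0.31610 mol, giving 0.31610 Mg and 0.31610 O.
24.92 wt% FeO ÷ 71.844 g/mol = 0.34686 mol, giving 0.34686 Fe and 0.34686 O.
22.48 wt% Al2O3 ÷ 101.961 g/mol = 0.22048 mol, giving 0.44096 Al and 0.66144 O.
40.11 wt% SiO2 ÷ 60.083 g/mol = 0.66758 mol, giving 0.66758 Si and 1.33516 O.
Oxygen sums to 2.65956; scaling by 12/2.65956 = 4.51202 puts the formula on 12 O.
Si: 0.66758 × 4.51202 = 3.012 atoms per formula unit.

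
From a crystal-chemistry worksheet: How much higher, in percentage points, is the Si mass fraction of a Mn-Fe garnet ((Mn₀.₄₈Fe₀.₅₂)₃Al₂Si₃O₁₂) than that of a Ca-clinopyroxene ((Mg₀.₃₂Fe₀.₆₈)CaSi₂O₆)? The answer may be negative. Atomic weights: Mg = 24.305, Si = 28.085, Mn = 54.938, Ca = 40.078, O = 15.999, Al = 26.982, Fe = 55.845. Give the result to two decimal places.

-6.63 percentage points

Si in (Mn₀.₄₈Fe₀.₅₂)₃Al₂Si₃O₁₂: molar mass 496.436 g/mol; 3×28.085 = 84.255 g → 16.97 wt%.
Si in (Mg₀.₃₂Fe₀.₆₈)CaSi₂O₆: molar mass 237.994 g/mol; 2×28.085 = 56.170 g → 23.60 wt%.
Difference = 16.97 − 23.60 = -6.63 percentage points.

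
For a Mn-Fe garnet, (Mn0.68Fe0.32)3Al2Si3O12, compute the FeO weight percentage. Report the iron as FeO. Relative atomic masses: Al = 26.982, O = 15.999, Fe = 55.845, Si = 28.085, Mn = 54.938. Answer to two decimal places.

13.91 wt%

Molar mass of (Mn0.68Fe0.32)3Al2Si3O12 = 2.04·54.938 + 0.96·55.845 + 2·26.982 + 3·28.085 + 12·15.999 = 495.892 g/mol.
Each formula unit contains 0.96 Fe, equivalent to 0.96/1 = 0.9600 mol FeO.
M(FeO) = 1×55.845 + 1×15.999 = 71.844 g/mol.
Mass of FeO per formula unit = 0.9600 × 71.844 = 68.970 g.
FeO wt% = 68.970 / 495.892 × 100 = 13.91%.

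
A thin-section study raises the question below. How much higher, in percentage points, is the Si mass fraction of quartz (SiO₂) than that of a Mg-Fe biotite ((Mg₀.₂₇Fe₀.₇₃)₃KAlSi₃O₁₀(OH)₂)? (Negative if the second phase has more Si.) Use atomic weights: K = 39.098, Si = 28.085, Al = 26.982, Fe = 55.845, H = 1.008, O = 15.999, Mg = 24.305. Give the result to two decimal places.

29.42 percentage points

First mineral: 28.085 g Si in 60.083 g formula = 46.74 wt% Si.
Second mineral: 84.255 g Si in 486.327 g formula = 17.32 wt% Si.
46.74% − 17.32% gives a difference of 29.42 percentage points.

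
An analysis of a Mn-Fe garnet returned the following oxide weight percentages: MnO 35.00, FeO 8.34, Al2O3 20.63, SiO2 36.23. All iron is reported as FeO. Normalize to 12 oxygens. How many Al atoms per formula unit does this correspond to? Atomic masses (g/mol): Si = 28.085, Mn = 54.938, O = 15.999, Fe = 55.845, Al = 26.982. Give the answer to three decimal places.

2.005 Al apfu

MnO (M=70.937): mol = 0.49340; Mn = 0.49340, O = 0.49340.
FeO (M=71.844): mol = 0.11608; Fe = 0.11608, O = 0.11608.
Al2O3 (M=101.961): mol = 0.20233; Al = 0.40466, O = 0.60699.
SiO2 (M=60.083): mol = 0.60300; Si = 0.60300, O = 1.20600.
ΣO = 2.42247; factor = 12/ΣO = 4.95362.
Al apfu = 0.40466 × 4.95362 = 2.005.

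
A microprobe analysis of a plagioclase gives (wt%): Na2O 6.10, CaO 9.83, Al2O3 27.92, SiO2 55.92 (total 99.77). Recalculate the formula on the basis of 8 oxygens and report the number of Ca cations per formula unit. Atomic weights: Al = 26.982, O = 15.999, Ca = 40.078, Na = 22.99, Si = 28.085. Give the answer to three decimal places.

6.10 wt% Na2O ÷ 61.979 g/mol = 0.09842 mol, giving 0.19684 Na and 0.09842 O.
9.83 wt% CaO ÷ 56.077 g/mol = 0.17529 mol, giving 0.17529 Ca and 0.17529 O.
27.92 wt% Al2O3 ÷ 101.961 g/mol = 0.27383 mol, giving 0.54766 Al and 0.82149 O.
55.92 wt% SiO2 ÷ 60.083 g/mol = 0.93071 mol, giving 0.93071 Si and 1.86142 O.
Oxygen sums to 2.95662; scaling by 8/2.95662 = 2.70579 puts the formula on 8 O.
Ca: 0.17529 × 2.70579 = 0.474 atoms per formula unit.

0.474 Ca apfu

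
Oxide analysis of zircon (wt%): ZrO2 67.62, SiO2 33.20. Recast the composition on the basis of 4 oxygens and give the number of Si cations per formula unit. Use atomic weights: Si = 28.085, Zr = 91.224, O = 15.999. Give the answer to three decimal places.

67.62 wt% ZrO2 ÷ 123.222 g/mol = 0.54877 mol, giving 0.54877 Zr and 1.09754 O.
33.20 wt% SiO2 ÷ 60.083 g/mol = 0.55257 mol, giving 0.55257 Si and 1.10514 O.
Oxygen sums to 2.20268; scaling by 4/2.20268 = 1.81597 puts the formula on 4 O.
Si: 0.55257 × 1.81597 = 1.003 atoms per formula unit.

1.003 Si apfu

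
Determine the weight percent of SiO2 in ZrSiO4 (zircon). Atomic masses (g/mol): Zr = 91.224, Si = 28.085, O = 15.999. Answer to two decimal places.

32.78 wt%

M(ZrSiO4) = 183.305 g/mol; M(SiO2) = 60.083 g/mol.
Moles SiO2 per formula unit = 1 Si ÷ 1 = 1.0000.
SiO2 fraction = (1.0000 × 60.083) / 183.305 = 60.083/183.305 = 0.3278.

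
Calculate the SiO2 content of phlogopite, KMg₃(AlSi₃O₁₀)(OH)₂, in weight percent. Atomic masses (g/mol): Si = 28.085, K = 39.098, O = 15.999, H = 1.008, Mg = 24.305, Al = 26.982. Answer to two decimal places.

M(KMg₃(AlSi₃O₁₀)(OH)₂) = 417.254 g/mol; M(SiO2) = 60.083 g/mol.
Moles SiO2 per formula unit = 3 Si ÷ 1 = 3.0000.
SiO2 fraction = (3.0000 × 60.083) / 417.254 = 180.249/417.254 = 0.4320.

43.20 wt%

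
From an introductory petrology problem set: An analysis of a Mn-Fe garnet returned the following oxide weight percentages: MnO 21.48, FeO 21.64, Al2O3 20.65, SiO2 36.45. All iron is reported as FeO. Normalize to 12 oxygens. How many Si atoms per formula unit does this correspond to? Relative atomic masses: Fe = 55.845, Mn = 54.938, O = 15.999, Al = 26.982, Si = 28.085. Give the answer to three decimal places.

21.48 wt% MnO ÷ 70.937 g/mol = 0.30280 mol, giving 0.30280 Mn and 0.30280 O.
21.64 wt% FeO ÷ 71.844 g/mol = 0.30121 mol, giving 0.30121 Fe and 0.30121 O.
20.65 wt% Al2O3 ÷ 101.961 g/mol = 0.20253 mol, giving 0.40506 Al and 0.60759 O.
36.45 wt% SiO2 ÷ 60.083 g/mol = 0.60666 mol, giving 0.60666 Si and 1.21332 O.
Oxygen sums to 2.42492; scaling by 12/2.42492 = 4.94862 puts the formula on 12 O.
Si: 0.60666 × 4.94862 = 3.002 atoms per formula unit.

3.002 Si apfu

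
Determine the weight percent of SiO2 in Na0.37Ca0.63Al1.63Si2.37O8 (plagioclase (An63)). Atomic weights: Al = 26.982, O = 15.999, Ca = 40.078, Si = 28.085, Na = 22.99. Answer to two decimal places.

Molar mass of Na0.37Ca0.63Al1.63Si2.37O8 = 0.37·22.99 + 0.63·40.078 + 1.63·26.982 + 2.37·28.085 + 8·15.999 = 272.290 g/mol.
Each formula unit contains 2.37 Si, equivalent to 2.37/1 = 2.3700 mol SiO2.
M(SiO2) = 1×28.085 + 2×15.999 = 60.083 g/mol.
Mass of SiO2 per formula unit = 2.3700 × 60.083 = 142.397 g.
SiO2 wt% = 142.397 / 272.290 × 100 = 52.30%.

52.30 wt%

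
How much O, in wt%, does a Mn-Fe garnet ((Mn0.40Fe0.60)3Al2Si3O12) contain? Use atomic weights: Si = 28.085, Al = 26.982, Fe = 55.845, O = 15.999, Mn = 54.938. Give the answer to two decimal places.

M((Mn0.40Fe0.60)3Al2Si3O12) = 496.654 g/mol.
O contributes 12 × 15.999 = 191.988 g per mole.
191.988/496.654 = 0.3866 → 38.66%.

38.66 wt%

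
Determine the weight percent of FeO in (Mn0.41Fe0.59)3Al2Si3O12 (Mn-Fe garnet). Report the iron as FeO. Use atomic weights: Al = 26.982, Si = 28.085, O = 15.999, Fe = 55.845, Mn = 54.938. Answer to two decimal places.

25.61 wt%

Molar mass of (Mn0.41Fe0.59)3Al2Si3O12 = 1.23*54.938 + 1.77*55.845 + 2*26.982 + 3*28.085 + 12*15.999 = 496.626 g/mol.
Each formula unit contains 1.77 Fe, equivalent to 1.77/1 = 1.7700 mol FeO.
M(FeO) = 1×55.845 + 1×15.999 = 71.844 g/mol.
Mass of FeO per formula unit = 1.7700 × 71.844 = 127.164 g.
FeO wt% = 127.164 / 496.626 × 100 = 25.61%.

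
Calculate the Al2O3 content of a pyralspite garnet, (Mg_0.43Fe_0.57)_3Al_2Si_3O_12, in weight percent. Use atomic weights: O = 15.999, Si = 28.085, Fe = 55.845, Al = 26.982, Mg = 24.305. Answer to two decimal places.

22.31 wt%

Formula mass = 457.055 g/mol.
2 Al → 1.0000 mol Al2O3 per formula unit; M(Al2O3) = 101.961, so Al2O3 mass = 101.961 g.
101.961/457.055 × 100 = 22.31 wt%.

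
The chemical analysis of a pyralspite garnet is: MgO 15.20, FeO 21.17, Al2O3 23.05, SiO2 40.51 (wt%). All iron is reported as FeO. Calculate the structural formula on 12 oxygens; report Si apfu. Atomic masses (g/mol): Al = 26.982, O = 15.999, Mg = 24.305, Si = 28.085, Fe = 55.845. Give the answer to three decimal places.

MgO: 15.20/40.304 = 0.37713 mol → 0.37713 mol Mg, 0.37713 mol O.
FeO: 21.17/71.844 = 0.29467 mol → 0.29467 mol Fe, 0.29467 mol O.
Al2O3: 23.05/101.961 = 0.22607 mol → 0.45214 mol Al, 0.67821 mol O.
SiO2: 40.51/60.083 = 0.67423 mol → 0.67423 mol Si, 1.34846 mol O.
Total oxygen = 2.69847 mol. Normalization factor = 12/2.69847 = 4.44696.
Si per 12 O = 0.67423 × 4.44696 = 2.998.

2.998 Si apfu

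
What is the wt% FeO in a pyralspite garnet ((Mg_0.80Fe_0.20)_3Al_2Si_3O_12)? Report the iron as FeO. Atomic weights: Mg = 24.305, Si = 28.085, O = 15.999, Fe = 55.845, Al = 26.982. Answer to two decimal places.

M((Mg_0.80Fe_0.20)_3Al_2Si_3O_12) = 422.046 g/mol; M(FeO) = 71.844 g/mol.
Moles FeO per formula unit = 0.60 Fe ÷ 1 = 0.6000.
FeO fraction = (0.6000 × 71.844) / 422.046 = 43.106/422.046 = 0.1021.

10.21 wt%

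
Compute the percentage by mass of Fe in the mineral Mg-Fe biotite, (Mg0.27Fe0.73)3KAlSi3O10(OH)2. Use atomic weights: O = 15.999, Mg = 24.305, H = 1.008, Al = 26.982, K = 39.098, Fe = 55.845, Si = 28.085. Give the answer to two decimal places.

25.15 wt%

Formula mass = 0.81*24.305 + 2.19*55.845 + 1*39.098 + 1*26.982 + 3*28.085 + 12*15.999 + 2*1.008 = 486.327 g/mol, of which 122.301 g is Fe.
So Fe makes up 122.301/486.327 = 0.2515 of the mass, i.e. 25.15%.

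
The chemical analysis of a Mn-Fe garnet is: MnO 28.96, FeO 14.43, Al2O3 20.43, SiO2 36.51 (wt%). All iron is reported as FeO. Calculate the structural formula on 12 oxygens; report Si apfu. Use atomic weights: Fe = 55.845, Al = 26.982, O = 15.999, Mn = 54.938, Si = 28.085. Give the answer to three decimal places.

28.96 wt% MnO ÷ 70.937 g/mol = 0.40825 mol, giving 0.40825 Mn and 0.40825 O.
14.43 wt% FeO ÷ 71.844 g/mol = 0.20085 mol, giving 0.20085 Fe and 0.20085 O.
20.43 wt% Al2O3 ÷ 101.961 g/mol = 0.20037 mol, giving 0.40074 Al and 0.60111 O.
36.51 wt% SiO2 ÷ 60.083 g/mol = 0.60766 mol, giving 0.60766 Si and 1.21532 O.
Oxygen sums to 2.42553; scaling by 12/2.42553 = 4.94737 puts the formula on 12 O.
Si: 0.60766 × 4.94737 = 3.006 atoms per formula unit.

3.006 Si apfu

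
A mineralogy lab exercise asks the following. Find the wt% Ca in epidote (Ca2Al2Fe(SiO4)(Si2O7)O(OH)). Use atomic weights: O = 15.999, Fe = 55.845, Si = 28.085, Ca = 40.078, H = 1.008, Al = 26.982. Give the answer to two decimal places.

Formula mass = 2×40.078 + 2×26.982 + 1×55.845 + 3×28.085 + 13×15.999 + 1×1.008 = 483.215 g/mol, of which 80.156 g is Ca.
So Ca makes up 80.156/483.215 = 0.1659 of the mass, i.e. 16.59%.

16.59 mass %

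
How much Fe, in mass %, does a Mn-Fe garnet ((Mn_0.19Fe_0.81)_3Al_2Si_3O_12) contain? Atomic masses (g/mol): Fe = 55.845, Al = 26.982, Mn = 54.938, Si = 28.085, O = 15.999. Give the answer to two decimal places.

27.29 mass %

Formula mass = 0.57*54.938 + 2.43*55.845 + 2*26.982 + 3*28.085 + 12*15.999 = 497.225 g/mol, of which 135.703 g is Fe.
So Fe makes up 135.703/497.225 = 0.2729 of the mass, i.e. 27.29%.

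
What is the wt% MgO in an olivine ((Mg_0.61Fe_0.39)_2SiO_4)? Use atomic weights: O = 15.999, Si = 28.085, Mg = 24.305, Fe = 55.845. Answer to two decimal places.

Formula mass = 165.292 g/mol.
1.22 Mg → 1.2200 mol MgO per formula unit; M(MgO) = 40.304, so MgO mass = 49.171 g.
49.171/165.292 × 100 = 29.75 wt%.

29.75 wt%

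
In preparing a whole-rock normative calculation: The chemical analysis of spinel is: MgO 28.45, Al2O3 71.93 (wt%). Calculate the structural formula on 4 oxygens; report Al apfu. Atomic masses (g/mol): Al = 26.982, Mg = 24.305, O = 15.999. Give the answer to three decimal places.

MgO (M=40.304): mol = 0.70589; Mg = 0.70589, O = 0.70589.
Al2O3 (M=101.961): mol = 0.70547; Al = 1.41094, O = 2.11641.
ΣO = 2.82230; factor = 4/ΣO = 1.41728.
Al apfu = 1.41094 × 1.41728 = 2.000.

2.000 Al apfu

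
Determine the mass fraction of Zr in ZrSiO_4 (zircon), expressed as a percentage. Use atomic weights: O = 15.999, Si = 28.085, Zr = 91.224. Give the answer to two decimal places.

M(ZrSiO_4) = 183.305 g/mol.
Zr contributes 1 × 91.224 = 91.224 g per mole.
91.224/183.305 = 0.4977 → 49.77%.

49.77 wt%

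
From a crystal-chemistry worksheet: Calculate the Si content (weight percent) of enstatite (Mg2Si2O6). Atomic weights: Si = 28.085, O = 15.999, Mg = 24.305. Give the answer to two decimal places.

27.98 weight percent

Molar mass of Mg2Si2O6: 2×24.305 + 2×28.085 + 6×15.999 = 200.774 g/mol.
Mass of Si per formula unit: 2 × 28.085 = 56.170 g.
Weight fraction Si = 56.170 / 200.774 = 0.2798.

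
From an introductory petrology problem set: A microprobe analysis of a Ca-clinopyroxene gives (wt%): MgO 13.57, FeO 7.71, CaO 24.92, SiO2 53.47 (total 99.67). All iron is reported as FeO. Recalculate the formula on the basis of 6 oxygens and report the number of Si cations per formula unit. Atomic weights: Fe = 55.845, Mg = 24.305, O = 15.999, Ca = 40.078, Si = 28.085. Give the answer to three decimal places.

2.001 Si apfu

MgO: 13.57/40.304 = 0.33669 mol → 0.33669 mol Mg, 0.33669 mol O.
FeO: 7.71/71.844 = 0.10732 mol → 0.10732 mol Fe, 0.10732 mol O.
CaO: 24.92/56.077 = 0.44439 mol → 0.44439 mol Ca, 0.44439 mol O.
SiO2: 53.47/60.083 = 0.88994 mol → 0.88994 mol Si, 1.77988 mol O.
Total oxygen = 2.66828 mol. Normalization factor = 6/2.66828 = 2.24864.
Si per 6 O = 0.88994 × 2.24864 = 2.001.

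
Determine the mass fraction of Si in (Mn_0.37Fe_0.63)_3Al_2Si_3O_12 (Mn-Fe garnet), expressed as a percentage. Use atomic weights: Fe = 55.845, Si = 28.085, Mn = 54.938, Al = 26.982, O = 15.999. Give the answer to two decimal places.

Molar mass of (Mn_0.37Fe_0.63)_3Al_2Si_3O_12: 1.11·54.938 + 1.89·55.845 + 2·26.982 + 3·28.085 + 12·15.999 = 496.735 g/mol.
Mass of Si per formula unit: 3 × 28.085 = 84.255 g.
Weight fraction Si = 84.255 / 496.735 = 0.1696.

16.96 mass %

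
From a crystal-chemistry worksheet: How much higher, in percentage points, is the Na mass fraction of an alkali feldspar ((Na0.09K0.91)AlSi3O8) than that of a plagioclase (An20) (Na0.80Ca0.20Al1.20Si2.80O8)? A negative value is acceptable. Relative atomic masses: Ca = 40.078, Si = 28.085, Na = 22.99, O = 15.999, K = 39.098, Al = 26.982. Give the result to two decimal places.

-6.18 percentage points

First mineral: 2.069 g Na in 276.877 g formula = 0.75 wt% Na.
Second mineral: 18.392 g Na in 265.416 g formula = 6.93 wt% Na.
0.75% − 6.93% gives a difference of -6.18 percentage points.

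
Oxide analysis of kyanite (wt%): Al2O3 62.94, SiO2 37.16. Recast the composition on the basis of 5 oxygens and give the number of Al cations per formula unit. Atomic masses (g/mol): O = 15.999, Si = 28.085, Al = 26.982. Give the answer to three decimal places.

1.998 Al apfu

Al2O3 (M=101.961): mol = 0.61729; Al = 1.23458, O = 1.85187.
SiO2 (M=60.083): mol = 0.61848; Si = 0.61848, O = 1.23696.
ΣO = 3.08883; factor = 5/ΣO = 1.61874.
Al apfu = 1.23458 × 1.61874 = 1.998.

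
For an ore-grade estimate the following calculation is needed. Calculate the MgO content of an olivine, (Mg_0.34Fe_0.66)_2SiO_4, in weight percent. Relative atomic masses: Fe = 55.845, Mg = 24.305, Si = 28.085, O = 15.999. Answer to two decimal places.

Molar mass of (Mg_0.34Fe_0.66)_2SiO_4 = 0.68×24.305 + 1.32×55.845 + 1×28.085 + 4×15.999 = 182.324 g/mol.
Each formula unit contains 0.68 Mg, equivalent to 0.68/1 = 0.6800 mol MgO.
M(MgO) = 1×24.305 + 1×15.999 = 40.304 g/mol.
Mass of MgO per formula unit = 0.6800 × 40.304 = 27.407 g.
MgO wt% = 27.407 / 182.324 × 100 = 15.03%.

15.03 wt%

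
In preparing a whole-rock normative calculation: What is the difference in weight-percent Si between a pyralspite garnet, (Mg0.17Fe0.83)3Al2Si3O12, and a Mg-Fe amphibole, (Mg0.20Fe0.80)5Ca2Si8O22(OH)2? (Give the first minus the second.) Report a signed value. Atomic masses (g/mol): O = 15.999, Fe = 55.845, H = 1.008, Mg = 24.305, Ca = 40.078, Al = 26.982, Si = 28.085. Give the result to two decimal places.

Si in (Mg0.17Fe0.83)3Al2Si3O12: molar mass 481.657 g/mol; 3×28.085 = 84.255 g → 17.49 wt%.
Si in (Mg0.20Fe0.80)5Ca2Si8O22(OH)2: molar mass 938.513 g/mol; 8×28.085 = 224.680 g → 23.94 wt%.
Difference = 17.49 − 23.94 = -6.45 percentage points.

-6.45 percentage points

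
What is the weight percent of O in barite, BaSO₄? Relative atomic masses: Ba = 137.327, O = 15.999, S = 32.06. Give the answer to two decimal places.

27.42 mass %

Formula mass = 1×137.327 + 1×32.06 + 4×15.999 = 233.383 g/mol, of which 63.996 g is O.
So O makes up 63.996/233.383 = 0.2742 of the mass, i.e. 27.42%.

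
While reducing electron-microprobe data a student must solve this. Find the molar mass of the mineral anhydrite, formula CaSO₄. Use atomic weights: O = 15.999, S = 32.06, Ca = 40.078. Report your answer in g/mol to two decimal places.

136.13 g/mol

Ca: 1 × 40.078 = 40.0780
S: 1 × 32.06 = 32.0600
O: 4 × 15.999 = 63.9960
Summing the contributions gives the formula mass.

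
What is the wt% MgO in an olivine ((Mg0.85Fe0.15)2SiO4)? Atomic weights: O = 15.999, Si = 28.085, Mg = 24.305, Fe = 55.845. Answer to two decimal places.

Formula mass = 150.153 g/mol.
1.70 Mg → 1.7000 mol MgO per formula unit; M(MgO) = 40.304, so MgO mass = 68.517 g.
68.517/150.153 × 100 = 45.63 wt%.

45.63 wt%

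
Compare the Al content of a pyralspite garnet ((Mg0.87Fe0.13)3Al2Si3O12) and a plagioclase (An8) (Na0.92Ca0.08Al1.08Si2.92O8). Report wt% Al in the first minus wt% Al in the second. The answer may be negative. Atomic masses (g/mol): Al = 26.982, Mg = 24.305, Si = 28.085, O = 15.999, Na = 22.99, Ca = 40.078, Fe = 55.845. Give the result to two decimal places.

Al in (Mg0.87Fe0.13)3Al2Si3O12: molar mass 415.423 g/mol; 2×26.982 = 53.964 g → 12.99 wt%.
Al in Na0.92Ca0.08Al1.08Si2.92O8: molar mass 263.498 g/mol; 1.08×26.982 = 29.141 g → 11.06 wt%.
Difference = 12.99 − 11.06 = 1.93 percentage points.

1.93 percentage points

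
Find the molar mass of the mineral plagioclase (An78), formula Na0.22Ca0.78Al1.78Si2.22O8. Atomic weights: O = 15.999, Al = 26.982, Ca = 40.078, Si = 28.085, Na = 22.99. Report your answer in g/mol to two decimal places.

The formula mass is the sum 0.22(22.99) + 0.78(40.078) + 1.78(26.982) + 2.22(28.085) + 8(15.999).

274.69 g/mol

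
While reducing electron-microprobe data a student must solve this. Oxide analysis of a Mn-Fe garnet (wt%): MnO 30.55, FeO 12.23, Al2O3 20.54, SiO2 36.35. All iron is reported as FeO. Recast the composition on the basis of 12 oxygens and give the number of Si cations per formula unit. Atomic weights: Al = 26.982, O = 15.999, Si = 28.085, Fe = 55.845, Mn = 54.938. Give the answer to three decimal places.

30.55 wt% MnO ÷ 70.937 g/mol = 0.43066 mol, giving 0.43066 Mn and 0.43066 O.
12.23 wt% FeO ÷ 71.844 g/mol = 0.17023 mol, giving 0.17023 Fe and 0.17023 O.
20.54 wt% Al2O3 ÷ 101.961 g/mol = 0.20145 mol, giving 0.40290 Al and 0.60435 O.
36.35 wt% SiO2 ÷ 60.083 g/mol = 0.60500 mol, giving 0.60500 Si and 1.21000 O.
Oxygen sums to 2.41524; scaling by 12/2.41524 = 4.96845 puts the formula on 12 O.
Si: 0.60500 × 4.96845 = 3.006 atoms per formula unit.

3.006 Si apfu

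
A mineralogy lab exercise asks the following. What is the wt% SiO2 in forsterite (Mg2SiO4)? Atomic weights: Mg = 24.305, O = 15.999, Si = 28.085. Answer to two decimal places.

Formula mass = 140.691 g/mol.
1 Si → 1.0000 mol SiO2 per formula unit; M(SiO2) = 60.083, so SiO2 mass = 60.083 g.
60.083/140.691 × 100 = 42.71 wt%.

42.71 wt%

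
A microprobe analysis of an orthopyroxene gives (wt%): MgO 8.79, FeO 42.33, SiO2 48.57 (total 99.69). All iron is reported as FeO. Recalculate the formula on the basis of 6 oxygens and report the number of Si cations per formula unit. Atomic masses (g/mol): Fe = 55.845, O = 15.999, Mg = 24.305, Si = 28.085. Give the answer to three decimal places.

2.001 Si apfu

MgO: 8.79/40.304 = 0.21809 mol → 0.21809 mol Mg, 0.21809 mol O.
FeO: 42.33/71.844 = 0.58919 mol → 0.58919 mol Fe, 0.58919 mol O.
SiO2: 48.57/60.083 = 0.80838 mol → 0.80838 mol Si, 1.61676 mol O.
Total oxygen = 2.42404 mol. Normalization factor = 6/2.42404 = 2.47521.
Si per 6 O = 0.80838 × 2.47521 = 2.001.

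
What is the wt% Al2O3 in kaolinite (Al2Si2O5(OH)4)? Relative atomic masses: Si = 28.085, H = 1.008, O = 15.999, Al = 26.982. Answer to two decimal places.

Formula mass = 258.157 g/mol.
2 Al → 1.0000 mol Al2O3 per formula unit; M(Al2O3) = 101.961, so Al2O3 mass = 101.961 g.
101.961/258.157 × 100 = 39.50 wt%.

39.50 wt%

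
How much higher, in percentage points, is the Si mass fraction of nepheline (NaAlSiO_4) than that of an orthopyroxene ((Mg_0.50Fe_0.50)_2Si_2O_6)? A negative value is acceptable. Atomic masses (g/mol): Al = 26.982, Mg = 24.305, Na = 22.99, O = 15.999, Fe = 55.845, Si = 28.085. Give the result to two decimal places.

First mineral: 28.085 g Si in 142.053 g formula = 19.77 wt% Si.
Second mineral: 56.170 g Si in 232.314 g formula = 24.18 wt% Si.
19.77% − 24.18% gives a difference of -4.41 percentage points.

-4.41 percentage points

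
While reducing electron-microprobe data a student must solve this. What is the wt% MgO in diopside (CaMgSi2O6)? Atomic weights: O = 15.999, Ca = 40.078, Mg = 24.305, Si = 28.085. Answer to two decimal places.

18.61 wt%

Molar mass of CaMgSi2O6 = 1*40.078 + 1*24.305 + 2*28.085 + 6*15.999 = 216.547 g/mol.
Each formula unit contains 1 Mg, equivalent to 1/1 = 1.0000 mol MgO.
M(MgO) = 1×24.305 + 1×15.999 = 40.304 g/mol.
Mass of MgO per formula unit = 1.0000 × 40.304 = 40.304 g.
MgO wt% = 40.304 / 216.547 × 100 = 18.61%.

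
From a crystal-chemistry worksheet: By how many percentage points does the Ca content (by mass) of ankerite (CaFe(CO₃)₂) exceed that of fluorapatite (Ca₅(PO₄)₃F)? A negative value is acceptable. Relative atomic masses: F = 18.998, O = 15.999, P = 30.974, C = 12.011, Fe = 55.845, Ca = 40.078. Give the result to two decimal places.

First mineral: 40.078 g Ca in 215.939 g formula = 18.56 wt% Ca.
Second mineral: 200.390 g Ca in 504.298 g formula = 39.74 wt% Ca.
18.56% − 39.74% gives a difference of -21.18 percentage points.

-21.18 percentage points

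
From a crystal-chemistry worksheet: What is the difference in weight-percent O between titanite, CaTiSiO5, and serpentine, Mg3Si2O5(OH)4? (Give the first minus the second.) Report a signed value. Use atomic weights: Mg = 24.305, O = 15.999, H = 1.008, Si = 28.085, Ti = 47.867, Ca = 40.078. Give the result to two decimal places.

O in CaTiSiO5: molar mass 196.025 g/mol; 5×15.999 = 79.995 g → 40.81 wt%.
O in Mg3Si2O5(OH)4: molar mass 277.108 g/mol; 9×15.999 = 143.991 g → 51.96 wt%.
Difference = 40.81 − 51.96 = -11.15 percentage points.

-11.15 percentage points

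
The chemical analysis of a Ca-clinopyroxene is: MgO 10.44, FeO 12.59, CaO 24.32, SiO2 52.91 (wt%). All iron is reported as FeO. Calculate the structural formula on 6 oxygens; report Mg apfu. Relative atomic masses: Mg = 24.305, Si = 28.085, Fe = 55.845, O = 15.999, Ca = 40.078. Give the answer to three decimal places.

0.591 Mg apfu

MgO (M=40.304): mol = 0.25903; Mg = 0.25903, O = 0.25903.
FeO (M=71.844): mol = 0.17524; Fe = 0.17524, O = 0.17524.
CaO (M=56.077): mol = 0.43369; Ca = 0.43369, O = 0.43369.
SiO2 (M=60.083): mol = 0.88062; Si = 0.88062, O = 1.76124.
ΣO = 2.62920; factor = 6/ΣO = 2.28206.
Mg apfu = 0.25903 × 2.28206 = 0.591.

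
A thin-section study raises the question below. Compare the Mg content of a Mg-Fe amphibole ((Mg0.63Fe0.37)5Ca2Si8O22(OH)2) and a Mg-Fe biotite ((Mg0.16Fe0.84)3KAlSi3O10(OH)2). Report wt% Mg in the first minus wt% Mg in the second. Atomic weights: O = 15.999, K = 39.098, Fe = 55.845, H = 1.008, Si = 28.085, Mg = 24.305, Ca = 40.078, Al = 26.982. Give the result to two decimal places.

First mineral: 76.561 g Mg in 870.702 g formula = 8.79 wt% Mg.
Second mineral: 11.666 g Mg in 496.735 g formula = 2.35 wt% Mg.
8.79% − 2.35% gives a difference of 6.44 percentage points.

6.44 percentage points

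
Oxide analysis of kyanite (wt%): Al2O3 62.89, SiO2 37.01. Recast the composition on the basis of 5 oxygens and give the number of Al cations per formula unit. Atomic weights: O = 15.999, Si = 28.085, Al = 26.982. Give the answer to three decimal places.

Al2O3 (M=101.961): mol = 0.61680; Al = 1.23360, O = 1.85040.
SiO2 (M=60.083): mol = 0.61598; Si = 0.61598, O = 1.23196.
ΣO = 3.08236; factor = 5/ΣO = 1.62213.
Al apfu = 1.23360 × 1.62213 = 2.001.

2.001 Al apfu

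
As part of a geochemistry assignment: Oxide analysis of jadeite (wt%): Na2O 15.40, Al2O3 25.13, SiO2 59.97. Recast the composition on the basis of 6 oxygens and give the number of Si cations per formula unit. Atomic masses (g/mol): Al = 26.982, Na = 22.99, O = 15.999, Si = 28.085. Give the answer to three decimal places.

Na2O (M=61.979): mol = 0.24847; Na = 0.49694, O = 0.24847.
Al2O3 (M=101.961): mol = 0.24647; Al = 0.49294, O = 0.73941.
SiO2 (M=60.083): mol = 0.99812; Si = 0.99812, O = 1.99624.
ΣO = 2.98412; factor = 6/ΣO = 2.01064.
Si apfu = 0.99812 × 2.01064 = 2.007.

2.007 Si apfu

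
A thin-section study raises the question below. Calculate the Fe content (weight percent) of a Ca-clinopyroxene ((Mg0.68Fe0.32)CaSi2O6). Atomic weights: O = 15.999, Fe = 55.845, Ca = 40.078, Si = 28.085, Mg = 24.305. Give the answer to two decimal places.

7.88 weight percent

Molar mass of (Mg0.68Fe0.32)CaSi2O6: 0.68·24.305 + 0.32·55.845 + 1·40.078 + 2·28.085 + 6·15.999 = 226.640 g/mol.
Mass of Fe per formula unit: 0.32 × 55.845 = 17.870 g.
Weight fraction Fe = 17.870 / 226.640 = 0.0788.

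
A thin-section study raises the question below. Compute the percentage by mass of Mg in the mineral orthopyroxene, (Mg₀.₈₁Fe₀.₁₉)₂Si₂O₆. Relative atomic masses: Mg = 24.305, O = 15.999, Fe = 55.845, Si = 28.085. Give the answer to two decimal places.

Molar mass of (Mg₀.₈₁Fe₀.₁₉)₂Si₂O₆: 1.62×24.305 + 0.38×55.845 + 2×28.085 + 6×15.999 = 212.759 g/mol.
Mass of Mg per formula unit: 1.62 × 24.305 = 39.374 g.
Weight fraction Mg = 39.374 / 212.759 = 0.1851.

18.51 weight percent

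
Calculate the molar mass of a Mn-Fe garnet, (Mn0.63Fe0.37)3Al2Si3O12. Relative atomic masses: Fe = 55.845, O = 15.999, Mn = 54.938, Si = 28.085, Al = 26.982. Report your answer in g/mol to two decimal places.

M = 1.89*54.938 + 1.11*55.845 + 2*26.982 + 3*28.085 + 12*15.999

496.03 g/mol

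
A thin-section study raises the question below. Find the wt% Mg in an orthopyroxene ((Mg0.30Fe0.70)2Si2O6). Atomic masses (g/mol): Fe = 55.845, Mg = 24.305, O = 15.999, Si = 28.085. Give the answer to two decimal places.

M((Mg0.30Fe0.70)2Si2O6) = 244.930 g/mol.
Mg contributes 0.60 × 24.305 = 14.583 g per mole.
14.583/244.930 = 0.0595 → 5.95%.

5.95 weight percent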